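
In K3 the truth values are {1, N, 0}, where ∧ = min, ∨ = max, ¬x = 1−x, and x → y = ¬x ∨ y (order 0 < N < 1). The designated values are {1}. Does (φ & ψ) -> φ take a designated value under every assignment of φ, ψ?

No

Countermodel: φ=N, ψ=1 gives N, which is not designated.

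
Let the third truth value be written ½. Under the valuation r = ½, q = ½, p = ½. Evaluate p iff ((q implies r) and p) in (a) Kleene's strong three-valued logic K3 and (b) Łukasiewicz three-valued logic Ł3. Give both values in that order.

In Kleene's strong three-valued logic K3: q implies r = ½ implies ½ = ½  [not ½ or ½]
(q implies r) and p = ½ and ½ = ½
p iff ((q implies r) and p) = ½ iff ½ = ½
In Łukasiewicz three-valued logic Ł3: q implies r = ½ implies ½ = True
(q implies r) and p = True and ½ = ½
p iff ((q implies r) and p) = ½ iff ½ = True
They differ because Kleene's strong three-valued logic K3 and Łukasiewicz three-valued logic Ł3 treat ½ differently under implication.

½; True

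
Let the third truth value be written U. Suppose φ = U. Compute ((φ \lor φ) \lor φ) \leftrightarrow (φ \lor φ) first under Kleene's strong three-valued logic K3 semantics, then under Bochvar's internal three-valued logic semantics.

U; U

In Kleene's strong three-valued logic K3: φ \lor φ = U \lor U = U
(φ \lor φ) \lor φ = U \lor U = U
φ \lor φ = U \lor U = U
((φ \lor φ) \lor φ) \leftrightarrow (φ \lor φ) = U \leftrightarrow U = U
In Bochvar's internal three-valued logic: φ \lor φ = U \lor U = U
(φ \lor φ) \lor φ = U \lor U = U
φ \lor φ = U \lor U = U
((φ \lor φ) \lor φ) \leftrightarrow (φ \lor φ) = U \leftrightarrow U = U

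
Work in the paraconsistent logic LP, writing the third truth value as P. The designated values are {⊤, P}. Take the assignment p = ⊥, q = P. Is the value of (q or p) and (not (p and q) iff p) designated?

q or p = P or ⊥ = P
p and q = ⊥ and P = ⊥
not (p and q) = not ⊥ = ⊤
not (p and q) iff p = ⊤ iff ⊥ = ⊥
(q or p) and (not (p and q) iff p) = P and ⊥ = ⊥
⊥ ∉ {⊤, P}.

No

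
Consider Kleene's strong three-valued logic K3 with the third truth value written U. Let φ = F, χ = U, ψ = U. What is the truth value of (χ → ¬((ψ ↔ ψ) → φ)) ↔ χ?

ψ ↔ ψ = U ↔ U = U
(ψ ↔ ψ) → φ = U → F = U  [¬U ∨ F]
¬((ψ ↔ ψ) → φ) = ¬U = U
χ → ¬((ψ ↔ ψ) → φ) = U → U = U
(χ → ¬((ψ ↔ ψ) → φ)) ↔ χ = U ↔ U = U

U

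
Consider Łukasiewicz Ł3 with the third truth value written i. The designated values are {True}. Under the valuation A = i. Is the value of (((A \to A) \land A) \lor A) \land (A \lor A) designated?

A \to A = i \to i = True
(A \to A) \land A = True \land i = i
((A \to A) \land A) \lor A = i \lor i = i
A \lor A = i \lor i = i
(((A \to A) \land A) \lor A) \land (A \lor A) = i \land i = i
i ∉ {True}.

No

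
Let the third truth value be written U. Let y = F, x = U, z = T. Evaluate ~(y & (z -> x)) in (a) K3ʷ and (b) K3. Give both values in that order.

U; T

In K3ʷ: z -> x = T -> U = U  [any arg is the third value ⇒ result is the third value]
y & (z -> x) = F & U = U
~(y & (z -> x)) = ~U = U
In K3: z -> x = T -> U = U  [~T | U]
y & (z -> x) = F & U = F
~(y & (z -> x)) = ~F = T
They differ because K3ʷ and K3 treat U differently under the binary connectives.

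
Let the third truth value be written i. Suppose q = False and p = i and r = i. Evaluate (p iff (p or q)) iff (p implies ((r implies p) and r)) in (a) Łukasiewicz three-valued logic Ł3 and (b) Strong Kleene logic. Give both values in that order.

True; i

In Łukasiewicz three-valued logic Ł3: p or q = i or False = i
p iff (p or q) = i iff i = True  [1 − |½−½|]
r implies p = i implies i = True
(r implies p) and r = True and i = i
p implies ((r implies p) and r) = i implies i = True
(p iff (p or q)) iff (p implies ((r implies p) and r)) = True iff True = True
In Strong Kleene logic: p or q = i or False = i
p iff (p or q) = i iff i = i
r implies p = i implies i = i
(r implies p) and r = i and i = i
p implies ((r implies p) and r) = i implies i = i
(p iff (p or q)) iff (p implies ((r implies p) and r)) = i iff i = i
They differ because Łukasiewicz three-valued logic Ł3 and Strong Kleene logic treat i differently under implication.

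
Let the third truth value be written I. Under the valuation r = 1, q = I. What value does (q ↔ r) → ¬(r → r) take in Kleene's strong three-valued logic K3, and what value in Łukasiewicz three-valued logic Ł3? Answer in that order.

I; I

In Kleene's strong three-valued logic K3: q ↔ r = I ↔ 1 = I
r → r = 1 → 1 = 1
¬(r → r) = ¬1 = 0
(q ↔ r) → ¬(r → r) = I → 0 = I
In Łukasiewicz three-valued logic Ł3: q ↔ r = I ↔ 1 = I
r → r = 1 → 1 = 1
¬(r → r) = ¬1 = 0
(q ↔ r) → ¬(r → r) = I → 0 = I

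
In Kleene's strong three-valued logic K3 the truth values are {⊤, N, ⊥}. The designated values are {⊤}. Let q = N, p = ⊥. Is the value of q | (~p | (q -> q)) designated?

~p = ~⊥ = ⊤
q -> q = N -> N = N  [~N | N]
~p | (q -> q) = ⊤ | N = ⊤
q | (~p | (q -> q)) = N | ⊤ = ⊤
⊤ ∈ {⊤}.

Yes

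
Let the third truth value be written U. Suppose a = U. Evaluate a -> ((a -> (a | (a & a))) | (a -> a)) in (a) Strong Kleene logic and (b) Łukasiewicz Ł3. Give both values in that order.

U; true

In Strong Kleene logic: a & a = U & U = U
a | (a & a) = U | U = U
a -> (a | (a & a)) = U -> U = U  [~U | U]
a -> a = U -> U = U
(a -> (a | (a & a))) | (a -> a) = U | U = U
a -> ((a -> (a | (a & a))) | (a -> a)) = U -> U = U
In Łukasiewicz Ł3: a & a = U & U = U
a | (a & a) = U | U = U
a -> (a | (a & a)) = U -> U = true  [min(1, 1−½+½)]
a -> a = U -> U = true
(a -> (a | (a & a))) | (a -> a) = true | true = true
a -> ((a -> (a | (a & a))) | (a -> a)) = U -> true = true
They differ because Strong Kleene logic and Łukasiewicz Ł3 treat U differently under implication.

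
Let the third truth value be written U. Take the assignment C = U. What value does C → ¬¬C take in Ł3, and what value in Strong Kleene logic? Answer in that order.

In Ł3: ¬C = ¬U = U
¬¬C = ¬U = U
C → ¬¬C = U → U = true  [min(1, 1−½+½)]
In Strong Kleene logic: ¬C = ¬U = U
¬¬C = ¬U = U
C → ¬¬C = U → U = U  [¬U ∨ U]
They differ because Ł3 and Strong Kleene logic treat U differently under implication.

true; U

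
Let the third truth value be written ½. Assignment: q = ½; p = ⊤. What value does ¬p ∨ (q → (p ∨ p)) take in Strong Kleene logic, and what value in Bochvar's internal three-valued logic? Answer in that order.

⊤; ½

In Strong Kleene logic: ¬p = ¬⊤ = ⊥
p ∨ p = ⊤ ∨ ⊤ = ⊤
q → (p ∨ p) = ½ → ⊤ = ⊤
¬p ∨ (q → (p ∨ p)) = ⊥ ∨ ⊤ = ⊤
In Bochvar's internal three-valued logic: ¬p = ¬⊤ = ⊥
p ∨ p = ⊤ ∨ ⊤ = ⊤
q → (p ∨ p) = ½ → ⊤ = ½  [any arg is the third value ⇒ result is the third value]
¬p ∨ (q → (p ∨ p)) = ⊥ ∨ ½ = ½
They differ because Strong Kleene logic and Bochvar's internal three-valued logic treat ½ differently under the binary connectives.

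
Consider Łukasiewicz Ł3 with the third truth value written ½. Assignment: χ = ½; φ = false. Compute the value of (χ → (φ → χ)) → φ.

false

φ → χ = false → ½ = true
χ → (φ → χ) = ½ → true = true
(χ → (φ → χ)) → φ = true → false = false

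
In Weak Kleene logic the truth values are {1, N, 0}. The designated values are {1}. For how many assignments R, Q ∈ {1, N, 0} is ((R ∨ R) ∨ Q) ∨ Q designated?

Designated under: (R=1, Q=1); (R=1, Q=0); (R=0, Q=1).

3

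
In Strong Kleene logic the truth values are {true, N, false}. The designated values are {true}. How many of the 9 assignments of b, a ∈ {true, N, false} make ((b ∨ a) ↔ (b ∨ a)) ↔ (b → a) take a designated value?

Designated under: (b=true, a=true); (b=N, a=true); (b=false, a=true); (b=false, a=false).

4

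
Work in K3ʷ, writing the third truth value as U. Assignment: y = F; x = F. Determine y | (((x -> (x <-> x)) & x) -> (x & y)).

T

x <-> x = F <-> F = T
x -> (x <-> x) = F -> T = T
(x -> (x <-> x)) & x = T & F = F
x & y = F & F = F
((x -> (x <-> x)) & x) -> (x & y) = F -> F = T
y | (((x -> (x <-> x)) & x) -> (x & y)) = F | T = T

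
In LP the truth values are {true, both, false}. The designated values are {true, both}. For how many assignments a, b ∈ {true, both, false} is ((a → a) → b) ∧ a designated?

5

Of the 9 assignments, 5 give a value in {true, both}.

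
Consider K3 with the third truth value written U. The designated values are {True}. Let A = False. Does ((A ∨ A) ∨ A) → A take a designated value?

A ∨ A = False ∨ False = False
(A ∨ A) ∨ A = False ∨ False = False
((A ∨ A) ∨ A) → A = False → False = True
True ∈ {True}.

Yes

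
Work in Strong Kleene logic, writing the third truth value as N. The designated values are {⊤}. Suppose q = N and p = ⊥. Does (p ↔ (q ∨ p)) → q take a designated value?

q ∨ p = N ∨ ⊥ = N
p ↔ (q ∨ p) = ⊥ ↔ N = N
(p ↔ (q ∨ p)) → q = N → N = N  [¬N ∨ N]
N ∉ {⊤}.

No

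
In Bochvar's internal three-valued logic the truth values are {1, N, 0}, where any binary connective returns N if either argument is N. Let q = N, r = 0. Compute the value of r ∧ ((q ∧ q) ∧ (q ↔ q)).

N

q ∧ q = N ∧ N = N
q ↔ q = N ↔ N = N
(q ∧ q) ∧ (q ↔ q) = N ∧ N = N
r ∧ ((q ∧ q) ∧ (q ↔ q)) = 0 ∧ N = N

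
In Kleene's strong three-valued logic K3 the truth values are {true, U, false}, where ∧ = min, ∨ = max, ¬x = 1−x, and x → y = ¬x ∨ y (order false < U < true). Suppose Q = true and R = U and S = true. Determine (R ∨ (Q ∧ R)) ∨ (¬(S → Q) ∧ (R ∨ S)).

Q ∧ R = true ∧ U = U
R ∨ (Q ∧ R) = U ∨ U = U
S → Q = true → true = true
¬(S → Q) = ¬true = false
R ∨ S = U ∨ true = true
¬(S → Q) ∧ (R ∨ S) = false ∧ true = false
(R ∨ (Q ∧ R)) ∨ (¬(S → Q) ∧ (R ∨ S)) = U ∨ false = U

U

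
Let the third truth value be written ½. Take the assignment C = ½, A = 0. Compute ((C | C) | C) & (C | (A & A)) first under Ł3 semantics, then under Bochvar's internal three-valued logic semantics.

½; ½

In Ł3: C | C = ½ | ½ = ½
(C | C) | C = ½ | ½ = ½
A & A = 0 & 0 = 0
C | (A & A) = ½ | 0 = ½
((C | C) | C) & (C | (A & A)) = ½ & ½ = ½
In Bochvar's internal three-valued logic: C | C = ½ | ½ = ½
(C | C) | C = ½ | ½ = ½
A & A = 0 & 0 = 0
C | (A & A) = ½ | 0 = ½
((C | C) | C) & (C | (A & A)) = ½ & ½ = ½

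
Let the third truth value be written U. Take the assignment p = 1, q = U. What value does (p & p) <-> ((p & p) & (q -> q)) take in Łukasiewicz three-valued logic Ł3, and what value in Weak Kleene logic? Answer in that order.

1; U

In Łukasiewicz three-valued logic Ł3: p & p = 1 & 1 = 1
p & p = 1 & 1 = 1
q -> q = U -> U = 1  [min(1, 1−½+½)]
(p & p) & (q -> q) = 1 & 1 = 1
(p & p) <-> ((p & p) & (q -> q)) = 1 <-> 1 = 1
In Weak Kleene logic: p & p = 1 & 1 = 1
p & p = 1 & 1 = 1
q -> q = U -> U = U
(p & p) & (q -> q) = 1 & U = U
(p & p) <-> ((p & p) & (q -> q)) = 1 <-> U = U
They differ because Łukasiewicz three-valued logic Ł3 and Weak Kleene logic treat U differently under the binary connectives.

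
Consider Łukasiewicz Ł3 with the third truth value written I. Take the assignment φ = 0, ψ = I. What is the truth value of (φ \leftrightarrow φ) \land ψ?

φ \leftrightarrow φ = 0 \leftrightarrow 0 = 1
(φ \leftrightarrow φ) \land ψ = 1 \land I = I

I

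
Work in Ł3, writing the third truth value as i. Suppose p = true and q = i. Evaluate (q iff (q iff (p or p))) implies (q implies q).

p or p = true or true = true
q iff (p or p) = i iff true = i  [1 − |½−1|]
q iff (q iff (p or p)) = i iff i = true
q implies q = i implies i = true
(q iff (q iff (p or p))) implies (q implies q) = true implies true = true

true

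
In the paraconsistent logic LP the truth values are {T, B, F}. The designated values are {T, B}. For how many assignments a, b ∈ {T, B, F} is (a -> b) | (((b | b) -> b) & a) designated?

Of the 9 assignments, 9 give a value in {T, B}.

9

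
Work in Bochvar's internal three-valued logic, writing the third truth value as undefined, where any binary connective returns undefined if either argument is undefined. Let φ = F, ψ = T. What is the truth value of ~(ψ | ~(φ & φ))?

φ & φ = F & F = F
~(φ & φ) = ~F = T
ψ | ~(φ & φ) = T | T = T
~(ψ | ~(φ & φ)) = ~T = F

F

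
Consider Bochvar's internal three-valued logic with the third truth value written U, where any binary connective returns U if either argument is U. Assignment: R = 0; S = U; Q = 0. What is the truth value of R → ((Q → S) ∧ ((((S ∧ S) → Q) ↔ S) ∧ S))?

Q → S = 0 → U = U  [any arg is the third value ⇒ result is the third value]
S ∧ S = U ∧ U = U
(S ∧ S) → Q = U → 0 = U
((S ∧ S) → Q) ↔ S = U ↔ U = U
(((S ∧ S) → Q) ↔ S) ∧ S = U ∧ U = U
(Q → S) ∧ ((((S ∧ S) → Q) ↔ S) ∧ S) = U ∧ U = U
R → ((Q → S) ∧ ((((S ∧ S) → Q) ↔ S) ∧ S)) = 0 → U = U

U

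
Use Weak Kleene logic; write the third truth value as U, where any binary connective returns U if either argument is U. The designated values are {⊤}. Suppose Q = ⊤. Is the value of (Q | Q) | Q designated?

Yes

Q | Q = ⊤ | ⊤ = ⊤
(Q | Q) | Q = ⊤ | ⊤ = ⊤
⊤ ∈ {⊤}.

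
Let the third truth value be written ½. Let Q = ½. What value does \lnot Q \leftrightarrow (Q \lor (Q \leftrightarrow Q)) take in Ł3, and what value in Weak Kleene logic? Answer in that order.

½; ½

In Ł3: \lnot Q = \lnot ½ = ½
Q \leftrightarrow Q = ½ \leftrightarrow ½ = 1  [1 − |½−½|]
Q \lor (Q \leftrightarrow Q) = ½ \lor 1 = 1
\lnot Q \leftrightarrow (Q \lor (Q \leftrightarrow Q)) = ½ \leftrightarrow 1 = ½
In Weak Kleene logic: \lnot Q = \lnot ½ = ½
Q \leftrightarrow Q = ½ \leftrightarrow ½ = ½
Q \lor (Q \leftrightarrow Q) = ½ \lor ½ = ½
\lnot Q \leftrightarrow (Q \lor (Q \leftrightarrow Q)) = ½ \leftrightarrow ½ = ½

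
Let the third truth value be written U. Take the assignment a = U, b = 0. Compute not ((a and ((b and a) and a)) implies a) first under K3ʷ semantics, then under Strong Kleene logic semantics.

U; 0

In K3ʷ: b and a = 0 and U = U
(b and a) and a = U and U = U
a and ((b and a) and a) = U and U = U
(a and ((b and a) and a)) implies a = U implies U = U  [any arg is the third value ⇒ result is the third value]
not ((a and ((b and a) and a)) implies a) = not U = U
In Strong Kleene logic: b and a = 0 and U = 0
(b and a) and a = 0 and U = 0
a and ((b and a) and a) = U and 0 = 0
(a and ((b and a) and a)) implies a = 0 implies U = 1
not ((a and ((b and a) and a)) implies a) = not 1 = 0
They differ because K3ʷ and Strong Kleene logic treat U differently under the binary connectives.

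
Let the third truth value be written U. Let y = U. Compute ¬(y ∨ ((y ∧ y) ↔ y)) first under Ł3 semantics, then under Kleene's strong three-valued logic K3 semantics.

⊥; U

In Ł3: y ∧ y = U ∧ U = U
(y ∧ y) ↔ y = U ↔ U = ⊤  [1 − |½−½|]
y ∨ ((y ∧ y) ↔ y) = U ∨ ⊤ = ⊤
¬(y ∨ ((y ∧ y) ↔ y)) = ¬⊤ = ⊥
In Kleene's strong three-valued logic K3: y ∧ y = U ∧ U = U
(y ∧ y) ↔ y = U ↔ U = U
y ∨ ((y ∧ y) ↔ y) = U ∨ U = U
¬(y ∨ ((y ∧ y) ↔ y)) = ¬U = U
They differ because Ł3 and Kleene's strong three-valued logic K3 treat U differently under implication.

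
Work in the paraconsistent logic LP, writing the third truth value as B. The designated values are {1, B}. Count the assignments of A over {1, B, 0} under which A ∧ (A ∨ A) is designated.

2

A=1: 1 ✓
A=B: B ✓
A=0: 0 ·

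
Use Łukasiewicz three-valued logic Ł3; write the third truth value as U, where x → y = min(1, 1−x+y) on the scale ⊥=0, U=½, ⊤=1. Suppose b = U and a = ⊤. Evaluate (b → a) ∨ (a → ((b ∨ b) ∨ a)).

⊤

b → a = U → ⊤ = ⊤  [min(1, 1−½+1)]
b ∨ b = U ∨ U = U
(b ∨ b) ∨ a = U ∨ ⊤ = ⊤
a → ((b ∨ b) ∨ a) = ⊤ → ⊤ = ⊤
(b → a) ∨ (a → ((b ∨ b) ∨ a)) = ⊤ ∨ ⊤ = ⊤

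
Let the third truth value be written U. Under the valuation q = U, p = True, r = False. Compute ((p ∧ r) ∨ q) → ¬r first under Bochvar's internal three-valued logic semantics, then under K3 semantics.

In Bochvar's internal three-valued logic: p ∧ r = True ∧ False = False
(p ∧ r) ∨ q = False ∨ U = U
¬r = ¬False = True
((p ∧ r) ∨ q) → ¬r = U → True = U
In K3: p ∧ r = True ∧ False = False
(p ∧ r) ∨ q = False ∨ U = U
¬r = ¬False = True
((p ∧ r) ∨ q) → ¬r = U → True = True
They differ because Bochvar's internal three-valued logic and K3 treat U differently under the binary connectives.

U; True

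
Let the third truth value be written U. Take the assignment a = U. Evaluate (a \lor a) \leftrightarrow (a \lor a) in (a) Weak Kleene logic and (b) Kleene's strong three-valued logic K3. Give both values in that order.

U; U

In Weak Kleene logic: a \lor a = U \lor U = U
a \lor a = U \lor U = U
(a \lor a) \leftrightarrow (a \lor a) = U \leftrightarrow U = U
In Kleene's strong three-valued logic K3: a \lor a = U \lor U = U
a \lor a = U \lor U = U
(a \lor a) \leftrightarrow (a \lor a) = U \leftrightarrow U = U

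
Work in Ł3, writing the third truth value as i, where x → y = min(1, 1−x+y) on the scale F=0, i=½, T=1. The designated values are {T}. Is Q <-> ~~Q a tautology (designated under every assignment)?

Every assignment of Q over {T, i, F} gives a value in {T}.
In particular, with Q=i: Q <-> ~~Q = T.

Yes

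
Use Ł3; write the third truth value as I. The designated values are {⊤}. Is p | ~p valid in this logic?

Countermodel: p=I gives I, which is not designated.

No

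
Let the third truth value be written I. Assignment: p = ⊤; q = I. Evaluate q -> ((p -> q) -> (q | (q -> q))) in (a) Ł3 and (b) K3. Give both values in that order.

In Ł3: p -> q = ⊤ -> I = I  [min(1, 1−1+½)]
q -> q = I -> I = ⊤
q | (q -> q) = I | ⊤ = ⊤
(p -> q) -> (q | (q -> q)) = I -> ⊤ = ⊤
q -> ((p -> q) -> (q | (q -> q))) = I -> ⊤ = ⊤
In K3: p -> q = ⊤ -> I = I  [~⊤ | I]
q -> q = I -> I = I
q | (q -> q) = I | I = I
(p -> q) -> (q | (q -> q)) = I -> I = I
q -> ((p -> q) -> (q | (q -> q))) = I -> I = I
They differ because Ł3 and K3 treat I differently under implication.

⊤; I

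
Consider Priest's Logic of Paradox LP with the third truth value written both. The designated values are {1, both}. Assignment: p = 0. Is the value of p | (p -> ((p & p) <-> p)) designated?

p & p = 0 & 0 = 0
(p & p) <-> p = 0 <-> 0 = 1
p -> ((p & p) <-> p) = 0 -> 1 = 1
p | (p -> ((p & p) <-> p)) = 0 | 1 = 1
1 ∈ {1, both}.

Yes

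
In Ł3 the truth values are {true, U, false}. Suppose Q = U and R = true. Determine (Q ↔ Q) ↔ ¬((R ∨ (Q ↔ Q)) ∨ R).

Q ↔ Q = U ↔ U = true
Q ↔ Q = U ↔ U = true
R ∨ (Q ↔ Q) = true ∨ true = true
(R ∨ (Q ↔ Q)) ∨ R = true ∨ true = true
¬((R ∨ (Q ↔ Q)) ∨ R) = ¬true = false
(Q ↔ Q) ↔ ¬((R ∨ (Q ↔ Q)) ∨ R) = true ↔ false = false

false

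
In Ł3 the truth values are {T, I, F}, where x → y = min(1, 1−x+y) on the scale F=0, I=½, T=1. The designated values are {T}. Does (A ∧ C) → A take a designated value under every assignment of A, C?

Every assignment of A, C over {T, I, F} gives a value in {T}.
In particular, with A=I, C=I: (A ∧ C) → A = T.

Yes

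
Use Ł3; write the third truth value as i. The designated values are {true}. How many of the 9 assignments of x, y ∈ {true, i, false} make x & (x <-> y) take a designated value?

1

Designated under: (x=true, y=true).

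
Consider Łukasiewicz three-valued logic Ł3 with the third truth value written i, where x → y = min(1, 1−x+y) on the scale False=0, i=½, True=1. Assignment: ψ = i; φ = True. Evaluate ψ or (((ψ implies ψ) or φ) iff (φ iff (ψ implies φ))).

ψ implies ψ = i implies i = True
(ψ implies ψ) or φ = True or True = True
ψ implies φ = i implies True = True
φ iff (ψ implies φ) = True iff True = True
((ψ implies ψ) or φ) iff (φ iff (ψ implies φ)) = True iff True = True
ψ or (((ψ implies ψ) or φ) iff (φ iff (ψ implies φ))) = i or True = True

True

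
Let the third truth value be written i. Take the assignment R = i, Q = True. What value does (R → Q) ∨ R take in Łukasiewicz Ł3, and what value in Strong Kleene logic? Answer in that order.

True; True

In Łukasiewicz Ł3: R → Q = i → True = True  [min(1, 1−½+1)]
(R → Q) ∨ R = True ∨ i = True
In Strong Kleene logic: R → Q = i → True = True
(R → Q) ∨ R = True ∨ i = True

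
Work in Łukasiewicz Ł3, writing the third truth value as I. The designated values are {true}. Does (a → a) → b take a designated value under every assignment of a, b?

No

Countermodel: a=true, b=I gives I, which is not designated.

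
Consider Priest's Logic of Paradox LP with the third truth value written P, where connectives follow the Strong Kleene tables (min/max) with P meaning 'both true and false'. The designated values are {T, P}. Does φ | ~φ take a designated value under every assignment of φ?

Every assignment of φ over {T, P, F} gives a value in {T, P}.
In particular, with φ=P: φ | ~φ = P.

Yes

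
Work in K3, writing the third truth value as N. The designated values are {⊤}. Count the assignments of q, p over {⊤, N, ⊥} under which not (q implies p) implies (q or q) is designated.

Of the 9 assignments, 7 give a value in {⊤}.

7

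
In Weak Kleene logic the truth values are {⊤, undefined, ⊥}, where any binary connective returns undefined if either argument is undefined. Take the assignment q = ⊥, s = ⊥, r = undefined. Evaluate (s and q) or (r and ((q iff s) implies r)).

undefined

s and q = ⊥ and ⊥ = ⊥
q iff s = ⊥ iff ⊥ = ⊤
(q iff s) implies r = ⊤ implies undefined = undefined
r and ((q iff s) implies r) = undefined and undefined = undefined
(s and q) or (r and ((q iff s) implies r)) = ⊥ or undefined = undefined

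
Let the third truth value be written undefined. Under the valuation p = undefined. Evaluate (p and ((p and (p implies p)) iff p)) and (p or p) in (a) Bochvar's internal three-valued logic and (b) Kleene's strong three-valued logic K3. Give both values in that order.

In Bochvar's internal three-valued logic: p implies p = undefined implies undefined = undefined  [any arg is the third value ⇒ result is the third value]
p and (p implies p) = undefined and undefined = undefined
(p and (p implies p)) iff p = undefined iff undefined = undefined
p and ((p and (p implies p)) iff p) = undefined and undefined = undefined
p or p = undefined or undefined = undefined
(p and ((p and (p implies p)) iff p)) and (p or p) = undefined and undefined = undefined
In Kleene's strong three-valued logic K3: p implies p = undefined implies undefined = undefined  [not undefined or undefined]
p and (p implies p) = undefined and undefined = undefined
(p and (p implies p)) iff p = undefined iff undefined = undefined
p and ((p and (p implies p)) iff p) = undefined and undefined = undefined
p or p = undefined or undefined = undefined
(p and ((p and (p implies p)) iff p)) and (p or p) = undefined and undefined = undefined

undefined; undefined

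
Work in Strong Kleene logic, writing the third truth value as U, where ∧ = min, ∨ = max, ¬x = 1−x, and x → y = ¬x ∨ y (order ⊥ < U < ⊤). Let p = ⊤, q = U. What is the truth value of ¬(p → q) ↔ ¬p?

U

p → q = ⊤ → U = U  [¬⊤ ∨ U]
¬(p → q) = ¬U = U
¬p = ¬⊤ = ⊥
¬(p → q) ↔ ¬p = U ↔ ⊥ = U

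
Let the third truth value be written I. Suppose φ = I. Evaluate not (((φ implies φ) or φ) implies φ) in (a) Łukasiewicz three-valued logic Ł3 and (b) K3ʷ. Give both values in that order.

In Łukasiewicz three-valued logic Ł3: φ implies φ = I implies I = True
(φ implies φ) or φ = True or I = True
((φ implies φ) or φ) implies φ = True implies I = I
not (((φ implies φ) or φ) implies φ) = not I = I
In K3ʷ: φ implies φ = I implies I = I  [any arg is the third value ⇒ result is the third value]
(φ implies φ) or φ = I or I = I
((φ implies φ) or φ) implies φ = I implies I = I
not (((φ implies φ) or φ) implies φ) = not I = I

I; I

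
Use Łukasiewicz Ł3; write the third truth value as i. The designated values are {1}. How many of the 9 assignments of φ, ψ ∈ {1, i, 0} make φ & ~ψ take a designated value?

1

Designated under: (φ=1, ψ=0).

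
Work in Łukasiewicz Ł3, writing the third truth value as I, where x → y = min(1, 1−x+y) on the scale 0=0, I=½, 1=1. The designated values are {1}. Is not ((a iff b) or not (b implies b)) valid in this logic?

Countermodel: a=1, b=1 gives 0, which is not designated.

No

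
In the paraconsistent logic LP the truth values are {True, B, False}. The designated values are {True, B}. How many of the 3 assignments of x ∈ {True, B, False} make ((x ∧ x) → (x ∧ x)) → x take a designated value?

x=True: True ✓
x=B: B ✓
x=False: False ·

2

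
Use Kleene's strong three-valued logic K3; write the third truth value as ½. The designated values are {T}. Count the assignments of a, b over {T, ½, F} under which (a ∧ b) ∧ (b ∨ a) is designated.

Designated under: (a=T, b=T).

1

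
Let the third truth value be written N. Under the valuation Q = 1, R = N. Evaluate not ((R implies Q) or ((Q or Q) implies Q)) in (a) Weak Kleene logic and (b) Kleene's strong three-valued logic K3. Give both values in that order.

N; 0

In Weak Kleene logic: R implies Q = N implies 1 = N  [any arg is the third value ⇒ result is the third value]
Q or Q = 1 or 1 = 1
(Q or Q) implies Q = 1 implies 1 = 1
(R implies Q) or ((Q or Q) implies Q) = N or 1 = N
not ((R implies Q) or ((Q or Q) implies Q)) = not N = N
In Kleene's strong three-valued logic K3: R implies Q = N implies 1 = 1  [not N or 1]
Q or Q = 1 or 1 = 1
(Q or Q) implies Q = 1 implies 1 = 1
(R implies Q) or ((Q or Q) implies Q) = 1 or 1 = 1
not ((R implies Q) or ((Q or Q) implies Q)) = not 1 = 0
They differ because Weak Kleene logic and Kleene's strong three-valued logic K3 treat N differently under the binary connectives.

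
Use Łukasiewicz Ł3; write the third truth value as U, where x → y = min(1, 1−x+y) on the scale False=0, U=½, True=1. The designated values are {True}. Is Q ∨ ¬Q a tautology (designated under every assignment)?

Countermodel: Q=U gives U, which is not designated.

No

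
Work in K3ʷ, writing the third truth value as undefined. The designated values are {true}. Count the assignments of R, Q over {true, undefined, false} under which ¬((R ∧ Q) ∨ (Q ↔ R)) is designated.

Designated under: (R=true, Q=false); (R=false, Q=true).

2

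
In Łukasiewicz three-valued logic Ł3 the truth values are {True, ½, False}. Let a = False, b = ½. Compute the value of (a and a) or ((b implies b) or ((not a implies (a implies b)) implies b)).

a and a = False and False = False
b implies b = ½ implies ½ = True  [min(1, 1−½+½)]
not a = not False = True
a implies b = False implies ½ = True
not a implies (a implies b) = True implies True = True
(not a implies (a implies b)) implies b = True implies ½ = ½
(b implies b) or ((not a implies (a implies b)) implies b) = True or ½ = True
(a and a) or ((b implies b) or ((not a implies (a implies b)) implies b)) = False or True = True

True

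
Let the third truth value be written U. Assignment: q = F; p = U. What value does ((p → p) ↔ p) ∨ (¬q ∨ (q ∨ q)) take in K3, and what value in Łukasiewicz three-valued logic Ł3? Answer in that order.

T; T

In K3: p → p = U → U = U  [¬U ∨ U]
(p → p) ↔ p = U ↔ U = U
¬q = ¬F = T
q ∨ q = F ∨ F = F
¬q ∨ (q ∨ q) = T ∨ F = T
((p → p) ↔ p) ∨ (¬q ∨ (q ∨ q)) = U ∨ T = T
In Łukasiewicz three-valued logic Ł3: p → p = U → U = T  [min(1, 1−½+½)]
(p → p) ↔ p = T ↔ U = U
¬q = ¬F = T
q ∨ q = F ∨ F = F
¬q ∨ (q ∨ q) = T ∨ F = T
((p → p) ↔ p) ∨ (¬q ∨ (q ∨ q)) = U ∨ T = T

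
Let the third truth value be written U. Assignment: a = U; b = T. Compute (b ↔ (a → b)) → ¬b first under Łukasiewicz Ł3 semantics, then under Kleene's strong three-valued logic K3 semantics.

F; F

In Łukasiewicz Ł3: a → b = U → T = T  [min(1, 1−½+1)]
b ↔ (a → b) = T ↔ T = T
¬b = ¬T = F
(b ↔ (a → b)) → ¬b = T → F = F
In Kleene's strong three-valued logic K3: a → b = U → T = T  [¬U ∨ T]
b ↔ (a → b) = T ↔ T = T
¬b = ¬T = F
(b ↔ (a → b)) → ¬b = T → F = F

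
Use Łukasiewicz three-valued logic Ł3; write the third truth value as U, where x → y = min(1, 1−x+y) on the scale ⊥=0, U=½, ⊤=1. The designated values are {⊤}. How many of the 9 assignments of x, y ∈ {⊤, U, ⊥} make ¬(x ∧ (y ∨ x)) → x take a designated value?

Of the 9 assignments, 6 give a value in {⊤}.

6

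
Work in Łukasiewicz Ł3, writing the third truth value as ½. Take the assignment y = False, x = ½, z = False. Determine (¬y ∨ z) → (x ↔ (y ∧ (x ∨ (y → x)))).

½

¬y = ¬False = True
¬y ∨ z = True ∨ False = True
y → x = False → ½ = True  [min(1, 1−0+½)]
x ∨ (y → x) = ½ ∨ True = True
y ∧ (x ∨ (y → x)) = False ∧ True = False
x ↔ (y ∧ (x ∨ (y → x))) = ½ ↔ False = ½
(¬y ∨ z) → (x ↔ (y ∧ (x ∨ (y → x)))) = True → ½ = ½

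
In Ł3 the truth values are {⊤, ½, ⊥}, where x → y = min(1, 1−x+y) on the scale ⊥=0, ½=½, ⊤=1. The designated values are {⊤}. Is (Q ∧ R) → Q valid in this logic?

Yes

Every assignment of Q, R over {⊤, ½, ⊥} gives a value in {⊤}.
In particular, with Q=½, R=½: (Q ∧ R) → Q = ⊤.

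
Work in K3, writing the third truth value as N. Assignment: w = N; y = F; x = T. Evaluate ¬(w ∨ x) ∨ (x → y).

w ∨ x = N ∨ T = T
¬(w ∨ x) = ¬T = F
x → y = T → F = F
¬(w ∨ x) ∨ (x → y) = F ∨ F = F

F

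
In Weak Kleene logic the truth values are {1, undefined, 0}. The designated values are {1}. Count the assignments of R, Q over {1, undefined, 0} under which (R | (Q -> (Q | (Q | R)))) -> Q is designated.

2

Designated under: (R=1, Q=1); (R=0, Q=1).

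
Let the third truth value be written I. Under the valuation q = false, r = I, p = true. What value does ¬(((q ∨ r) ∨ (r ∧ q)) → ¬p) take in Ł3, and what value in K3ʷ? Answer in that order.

I; I

In Ł3: q ∨ r = false ∨ I = I
r ∧ q = I ∧ false = false
(q ∨ r) ∨ (r ∧ q) = I ∨ false = I
¬p = ¬true = false
((q ∨ r) ∨ (r ∧ q)) → ¬p = I → false = I  [min(1, 1−½+0)]
¬(((q ∨ r) ∨ (r ∧ q)) → ¬p) = ¬I = I
In K3ʷ: q ∨ r = false ∨ I = I
r ∧ q = I ∧ false = I
(q ∨ r) ∨ (r ∧ q) = I ∨ I = I
¬p = ¬true = false
((q ∨ r) ∨ (r ∧ q)) → ¬p = I → false = I
¬(((q ∨ r) ∨ (r ∧ q)) → ¬p) = ¬I = I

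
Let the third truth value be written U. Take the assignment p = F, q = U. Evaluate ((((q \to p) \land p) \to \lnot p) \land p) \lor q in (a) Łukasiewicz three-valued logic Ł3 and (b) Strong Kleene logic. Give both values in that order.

In Łukasiewicz three-valued logic Ł3: q \to p = U \to F = U
(q \to p) \land p = U \land F = F
\lnot p = \lnot F = T
((q \to p) \land p) \to \lnot p = F \to T = T
(((q \to p) \land p) \to \lnot p) \land p = T \land F = F
((((q \to p) \land p) \to \lnot p) \land p) \lor q = F \lor U = U
In Strong Kleene logic: q \to p = U \to F = U  [\lnot U \lor F]
(q \to p) \land p = U \land F = F
\lnot p = \lnot F = T
((q \to p) \land p) \to \lnot p = F \to T = T
(((q \to p) \land p) \to \lnot p) \land p = T \land F = F
((((q \to p) \land p) \to \lnot p) \land p) \lor q = F \lor U = U

U; U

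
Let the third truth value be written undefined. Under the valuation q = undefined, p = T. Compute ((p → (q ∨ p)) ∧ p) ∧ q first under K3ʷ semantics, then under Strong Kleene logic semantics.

In K3ʷ: q ∨ p = undefined ∨ T = undefined
p → (q ∨ p) = T → undefined = undefined  [any arg is the third value ⇒ result is the third value]
(p → (q ∨ p)) ∧ p = undefined ∧ T = undefined
((p → (q ∨ p)) ∧ p) ∧ q = undefined ∧ undefined = undefined
In Strong Kleene logic: q ∨ p = undefined ∨ T = T
p → (q ∨ p) = T → T = T
(p → (q ∨ p)) ∧ p = T ∧ T = T
((p → (q ∨ p)) ∧ p) ∧ q = T ∧ undefined = undefined

undefined; undefined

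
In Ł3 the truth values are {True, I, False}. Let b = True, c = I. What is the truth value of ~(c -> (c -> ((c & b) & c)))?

c & b = I & True = I
(c & b) & c = I & I = I
c -> ((c & b) & c) = I -> I = True  [min(1, 1−½+½)]
c -> (c -> ((c & b) & c)) = I -> True = True
~(c -> (c -> ((c & b) & c))) = ~True = False

False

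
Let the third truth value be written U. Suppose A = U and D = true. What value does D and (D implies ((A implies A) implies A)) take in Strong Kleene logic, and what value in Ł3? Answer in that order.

In Strong Kleene logic: A implies A = U implies U = U  [not U or U]
(A implies A) implies A = U implies U = U
D implies ((A implies A) implies A) = true implies U = U
D and (D implies ((A implies A) implies A)) = true and U = U
In Ł3: A implies A = U implies U = true  [min(1, 1−½+½)]
(A implies A) implies A = true implies U = U
D implies ((A implies A) implies A) = true implies U = U
D and (D implies ((A implies A) implies A)) = true and U = U

U; U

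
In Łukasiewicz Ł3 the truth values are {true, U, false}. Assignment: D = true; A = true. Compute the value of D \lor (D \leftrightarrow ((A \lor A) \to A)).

true

A \lor A = true \lor true = true
(A \lor A) \to A = true \to true = true
D \leftrightarrow ((A \lor A) \to A) = true \leftrightarrow true = true
D \lor (D \leftrightarrow ((A \lor A) \to A)) = true \lor true = true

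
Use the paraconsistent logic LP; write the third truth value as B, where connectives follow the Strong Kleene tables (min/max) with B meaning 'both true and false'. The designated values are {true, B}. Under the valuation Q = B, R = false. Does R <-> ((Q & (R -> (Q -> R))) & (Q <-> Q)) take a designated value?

Yes

Q -> R = B -> false = B  [~B | false]
R -> (Q -> R) = false -> B = true
Q & (R -> (Q -> R)) = B & true = B
Q <-> Q = B <-> B = B
(Q & (R -> (Q -> R))) & (Q <-> Q) = B & B = B
R <-> ((Q & (R -> (Q -> R))) & (Q <-> Q)) = false <-> B = B
B ∈ {true, B}.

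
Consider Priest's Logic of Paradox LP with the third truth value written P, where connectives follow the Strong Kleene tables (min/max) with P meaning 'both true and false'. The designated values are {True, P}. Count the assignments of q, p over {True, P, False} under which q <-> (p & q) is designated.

8

Of the 9 assignments, 8 give a value in {True, P}.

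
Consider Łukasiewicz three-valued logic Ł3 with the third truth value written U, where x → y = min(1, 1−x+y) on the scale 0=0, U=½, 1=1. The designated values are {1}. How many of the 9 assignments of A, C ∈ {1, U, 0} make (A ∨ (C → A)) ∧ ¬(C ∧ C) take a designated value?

Designated under: (A=1, C=0); (A=U, C=0); (A=0, C=0).

3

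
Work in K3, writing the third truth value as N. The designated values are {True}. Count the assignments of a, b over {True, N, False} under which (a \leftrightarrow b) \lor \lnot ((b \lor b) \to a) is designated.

3

Designated under: (a=True, b=True); (a=False, b=True); (a=False, b=False).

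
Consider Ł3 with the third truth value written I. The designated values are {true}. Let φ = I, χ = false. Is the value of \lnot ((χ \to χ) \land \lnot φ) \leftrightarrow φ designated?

Yes

χ \to χ = false \to false = true
\lnot φ = \lnot I = I
(χ \to χ) \land \lnot φ = true \land I = I
\lnot ((χ \to χ) \land \lnot φ) = \lnot I = I
\lnot ((χ \to χ) \land \lnot φ) \leftrightarrow φ = I \leftrightarrow I = true
true ∈ {true}.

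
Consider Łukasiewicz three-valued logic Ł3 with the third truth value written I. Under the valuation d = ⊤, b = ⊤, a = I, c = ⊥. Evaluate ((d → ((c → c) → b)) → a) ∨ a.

c → c = ⊥ → ⊥ = ⊤
(c → c) → b = ⊤ → ⊤ = ⊤
d → ((c → c) → b) = ⊤ → ⊤ = ⊤
(d → ((c → c) → b)) → a = ⊤ → I = I  [min(1, 1−1+½)]
((d → ((c → c) → b)) → a) ∨ a = I ∨ I = I

I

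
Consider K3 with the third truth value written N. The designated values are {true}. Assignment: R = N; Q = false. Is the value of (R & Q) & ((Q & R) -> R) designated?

No

R & Q = N & false = false
Q & R = false & N = false
(Q & R) -> R = false -> N = true  [~false | N]
(R & Q) & ((Q & R) -> R) = false & true = false
false ∉ {true}.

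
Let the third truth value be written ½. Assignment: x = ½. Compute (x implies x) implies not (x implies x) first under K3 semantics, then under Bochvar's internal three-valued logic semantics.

In K3: x implies x = ½ implies ½ = ½  [not ½ or ½]
x implies x = ½ implies ½ = ½
not (x implies x) = not ½ = ½
(x implies x) implies not (x implies x) = ½ implies ½ = ½
In Bochvar's internal three-valued logic: x implies x = ½ implies ½ = ½  [any arg is the third value ⇒ result is the third value]
x implies x = ½ implies ½ = ½
not (x implies x) = not ½ = ½
(x implies x) implies not (x implies x) = ½ implies ½ = ½

½; ½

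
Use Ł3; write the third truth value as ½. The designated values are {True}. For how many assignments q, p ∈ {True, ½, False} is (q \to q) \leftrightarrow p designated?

Designated under: (q=True, p=True); (q=½, p=True); (q=False, p=True).

3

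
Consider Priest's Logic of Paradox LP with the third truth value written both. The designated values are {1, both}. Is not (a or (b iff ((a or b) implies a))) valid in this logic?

No

Countermodel: a=1, b=1 gives 0, which is not designated.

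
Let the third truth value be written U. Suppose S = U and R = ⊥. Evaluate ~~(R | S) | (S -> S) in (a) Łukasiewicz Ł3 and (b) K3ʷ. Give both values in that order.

⊤; U

In Łukasiewicz Ł3: R | S = ⊥ | U = U
~(R | S) = ~U = U
~~(R | S) = ~U = U
S -> S = U -> U = ⊤
~~(R | S) | (S -> S) = U | ⊤ = ⊤
In K3ʷ: R | S = ⊥ | U = U
~(R | S) = ~U = U
~~(R | S) = ~U = U
S -> S = U -> U = U  [any arg is the third value ⇒ result is the third value]
~~(R | S) | (S -> S) = U | U = U
They differ because Łukasiewicz Ł3 and K3ʷ treat U differently under the binary connectives.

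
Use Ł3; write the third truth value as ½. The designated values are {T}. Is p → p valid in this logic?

Every assignment of p over {T, ½, F} gives a value in {T}.
In particular, with p=½: p → p = T.

Yes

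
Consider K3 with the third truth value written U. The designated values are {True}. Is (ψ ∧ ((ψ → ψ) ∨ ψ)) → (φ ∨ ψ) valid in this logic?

Countermodel: ψ=U, φ=U gives U, which is not designated.

No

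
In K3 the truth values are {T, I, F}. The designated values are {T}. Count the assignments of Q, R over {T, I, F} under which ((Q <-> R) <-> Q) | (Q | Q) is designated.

Designated under: (Q=T, R=T); (Q=T, R=I); (Q=T, R=F); (Q=F, R=T).

4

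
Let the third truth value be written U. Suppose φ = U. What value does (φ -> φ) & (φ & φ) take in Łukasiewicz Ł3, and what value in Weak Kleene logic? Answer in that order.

In Łukasiewicz Ł3: φ -> φ = U -> U = True  [min(1, 1−½+½)]
φ & φ = U & U = U
(φ -> φ) & (φ & φ) = True & U = U
In Weak Kleene logic: φ -> φ = U -> U = U  [any arg is the third value ⇒ result is the third value]
φ & φ = U & U = U
(φ -> φ) & (φ & φ) = U & U = U

U; U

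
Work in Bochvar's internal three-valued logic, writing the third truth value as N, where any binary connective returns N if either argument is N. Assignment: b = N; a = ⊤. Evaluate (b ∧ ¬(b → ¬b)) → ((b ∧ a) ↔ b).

N

¬b = ¬N = N
b → ¬b = N → N = N  [any arg is the third value ⇒ result is the third value]
¬(b → ¬b) = ¬N = N
b ∧ ¬(b → ¬b) = N ∧ N = N
b ∧ a = N ∧ ⊤ = N
(b ∧ a) ↔ b = N ↔ N = N
(b ∧ ¬(b → ¬b)) → ((b ∧ a) ↔ b) = N → N = N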